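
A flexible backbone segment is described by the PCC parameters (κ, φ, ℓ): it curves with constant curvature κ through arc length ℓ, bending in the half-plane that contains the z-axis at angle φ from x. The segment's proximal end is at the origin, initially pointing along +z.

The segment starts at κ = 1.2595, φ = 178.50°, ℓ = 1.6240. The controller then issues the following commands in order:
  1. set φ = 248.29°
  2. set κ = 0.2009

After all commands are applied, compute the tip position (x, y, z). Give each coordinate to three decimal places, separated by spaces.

-0.097 -0.244 1.595

initial: κ=1.2595, φ=178.50°, ℓ=1.6240
cmd 1: set φ=248.29° → (κ,φ,ℓ)=(1.2595,248.29°,1.6240) → tip=(-0.4279,-1.0748,0.7062)
cmd 2: set κ=0.2009 → (κ,φ,ℓ)=(0.2009,248.29°,1.6240) → tip=(-0.0971,-0.2440,1.5953)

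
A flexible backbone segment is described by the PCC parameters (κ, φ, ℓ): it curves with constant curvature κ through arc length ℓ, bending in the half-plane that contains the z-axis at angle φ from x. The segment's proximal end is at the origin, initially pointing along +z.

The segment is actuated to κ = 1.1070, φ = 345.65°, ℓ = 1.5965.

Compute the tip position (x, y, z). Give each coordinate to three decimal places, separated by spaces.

θ = κ·ℓ = 1.1070 × 1.5965 = 1.76733 rad
ρ = (1 − cos θ)/κ = (1 − -0.19527)/1.1070 = 1.07973
z = sin θ / κ = 0.98075/1.1070 = 0.88595
x = ρ cos φ = 1.07973 × cos(345.65°) = 1.04605
y = ρ sin φ = 1.07973 × sin(345.65°) = -0.26761

1.046 -0.268 0.886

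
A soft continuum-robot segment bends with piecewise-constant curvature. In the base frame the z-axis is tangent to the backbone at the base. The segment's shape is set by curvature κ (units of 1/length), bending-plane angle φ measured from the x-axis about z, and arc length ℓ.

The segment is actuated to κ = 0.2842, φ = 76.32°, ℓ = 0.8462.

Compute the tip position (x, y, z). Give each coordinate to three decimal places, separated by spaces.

0.024 0.098 0.838

θ = κ·ℓ = 0.2842 × 0.8462 = 0.24049 rad
ρ = (1 − cos θ)/κ = (1 − 0.97122)/0.2842 = 0.10126
z = sin θ / κ = 0.23818/0.2842 = 0.83807
x = ρ cos φ = 0.10126 × cos(76.32°) = 0.02395
y = ρ sin φ = 0.10126 × sin(76.32°) = 0.09839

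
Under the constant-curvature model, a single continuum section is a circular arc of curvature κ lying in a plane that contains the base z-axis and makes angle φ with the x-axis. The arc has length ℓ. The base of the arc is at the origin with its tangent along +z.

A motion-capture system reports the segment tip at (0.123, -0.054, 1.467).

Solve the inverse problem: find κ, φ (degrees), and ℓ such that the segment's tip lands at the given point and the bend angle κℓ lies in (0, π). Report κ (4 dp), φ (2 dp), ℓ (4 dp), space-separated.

0.1238 336.30 1.4752

ρ = √(x²+y²) = √(0.123² + -0.054²) = 0.13433
φ = atan2(y, x) mod 360° = atan2(-0.054, 0.123) = 336.2974°
|p|² = ρ² + z² = 0.13433² + 1.467² = 2.17013
κ = 2ρ / |p|² = 2×0.13433 / 2.17013 = 0.12380
θ = 2·atan2(ρ, z) = 2·atan2(0.13433, 1.467) = 0.18263 rad
ℓ = θ/κ = 0.18263/0.12380 = 1.47519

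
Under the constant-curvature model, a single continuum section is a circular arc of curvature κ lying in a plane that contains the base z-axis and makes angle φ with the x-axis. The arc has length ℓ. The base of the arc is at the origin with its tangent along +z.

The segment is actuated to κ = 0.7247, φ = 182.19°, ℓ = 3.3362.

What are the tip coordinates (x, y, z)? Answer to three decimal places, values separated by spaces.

θ = κ·ℓ = 0.7247 × 3.3362 = 2.41774 rad
ρ = (1 − cos θ)/κ = (1 − -0.74926)/0.7247 = 2.41377
z = sin θ / κ = 0.66227/0.7247 = 0.91386
x = ρ cos φ = 2.41377 × cos(182.19°) = -2.41201
y = ρ sin φ = 2.41377 × sin(182.19°) = -0.09224

-2.412 -0.092 0.914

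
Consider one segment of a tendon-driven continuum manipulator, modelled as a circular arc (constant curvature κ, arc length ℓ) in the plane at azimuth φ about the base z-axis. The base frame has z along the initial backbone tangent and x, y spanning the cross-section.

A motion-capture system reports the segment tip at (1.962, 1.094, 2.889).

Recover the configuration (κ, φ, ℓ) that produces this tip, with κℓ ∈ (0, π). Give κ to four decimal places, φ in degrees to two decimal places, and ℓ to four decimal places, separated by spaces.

ρ = √(x²+y²) = √(1.962² + 1.094²) = 2.24639
φ = atan2(y, x) mod 360° = atan2(1.094, 1.962) = 29.1438°
|p|² = ρ² + z² = 2.24639² + 2.889² = 13.39260
κ = 2ρ / |p|² = 2×2.24639 / 13.39260 = 0.33547
θ = 2·atan2(ρ, z) = 2·atan2(2.24639, 2.889) = 1.32182 rad
ℓ = θ/κ = 1.32182/0.33547 = 3.94024

0.3355 29.14 3.9402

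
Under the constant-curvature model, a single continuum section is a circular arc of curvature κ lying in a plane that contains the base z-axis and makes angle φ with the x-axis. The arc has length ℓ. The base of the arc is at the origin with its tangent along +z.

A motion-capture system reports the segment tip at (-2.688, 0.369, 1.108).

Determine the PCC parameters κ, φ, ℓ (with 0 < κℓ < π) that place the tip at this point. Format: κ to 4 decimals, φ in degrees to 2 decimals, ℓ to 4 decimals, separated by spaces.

ρ = √(x²+y²) = √(-2.688² + 0.369²) = 2.71321
φ = atan2(y, x) mod 360° = atan2(0.369, -2.688) = 172.1835°
|p|² = ρ² + z² = 2.71321² + 1.108² = 8.58917
κ = 2ρ / |p|² = 2×2.71321 / 8.58917 = 0.63177
θ = 2·atan2(ρ, z) = 2·atan2(2.71321, 1.108) = 2.36619 rad
ℓ = θ/κ = 2.36619/0.63177 = 3.74530

0.6318 172.18 3.7453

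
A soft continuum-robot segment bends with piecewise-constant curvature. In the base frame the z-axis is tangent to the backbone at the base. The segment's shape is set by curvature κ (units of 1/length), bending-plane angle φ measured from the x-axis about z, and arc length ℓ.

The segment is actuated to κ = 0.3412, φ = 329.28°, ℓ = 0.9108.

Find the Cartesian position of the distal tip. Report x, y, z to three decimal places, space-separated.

θ = κ·ℓ = 0.3412 × 0.9108 = 0.31076 rad
ρ = (1 − cos θ)/κ = (1 − 0.95210)/0.3412 = 0.14039
z = sin θ / κ = 0.30579/0.3412 = 0.89621
x = ρ cos φ = 0.14039 × cos(329.28°) = 0.12069
y = ρ sin φ = 0.14039 × sin(329.28°) = -0.07172

0.121 -0.072 0.896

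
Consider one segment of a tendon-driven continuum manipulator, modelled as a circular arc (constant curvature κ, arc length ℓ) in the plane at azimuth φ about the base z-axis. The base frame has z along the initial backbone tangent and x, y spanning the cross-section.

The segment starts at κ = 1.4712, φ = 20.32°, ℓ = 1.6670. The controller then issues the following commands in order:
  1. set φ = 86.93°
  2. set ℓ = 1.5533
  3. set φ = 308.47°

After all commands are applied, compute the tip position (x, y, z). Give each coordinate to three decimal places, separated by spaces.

0.700 -0.881 0.514

initial: κ=1.4712, φ=20.32°, ℓ=1.6670
cmd 1: set φ=86.93° → (κ,φ,ℓ)=(1.4712,86.93°,1.6670) → tip=(0.0645,1.2026,0.4322)
cmd 2: set ℓ=1.5533 → (κ,φ,ℓ)=(1.4712,86.93°,1.5533) → tip=(0.0603,1.1234,0.5135)
cmd 3: set φ=308.47° → (κ,φ,ℓ)=(1.4712,308.47°,1.5533) → tip=(0.6999,-0.8808,0.5135)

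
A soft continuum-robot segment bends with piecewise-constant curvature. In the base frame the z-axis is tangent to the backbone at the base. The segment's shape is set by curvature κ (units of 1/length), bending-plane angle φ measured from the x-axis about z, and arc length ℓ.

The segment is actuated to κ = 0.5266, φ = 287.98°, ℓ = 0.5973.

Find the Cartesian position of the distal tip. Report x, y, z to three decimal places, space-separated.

0.029 -0.089 0.587

θ = κ·ℓ = 0.5266 × 0.5973 = 0.31454 rad
ρ = (1 − cos θ)/κ = (1 − 0.95094)/0.5266 = 0.09316
z = sin θ / κ = 0.30938/0.5266 = 0.58750
x = ρ cos φ = 0.09316 × cos(287.98°) = 0.02876
y = ρ sin φ = 0.09316 × sin(287.98°) = -0.08862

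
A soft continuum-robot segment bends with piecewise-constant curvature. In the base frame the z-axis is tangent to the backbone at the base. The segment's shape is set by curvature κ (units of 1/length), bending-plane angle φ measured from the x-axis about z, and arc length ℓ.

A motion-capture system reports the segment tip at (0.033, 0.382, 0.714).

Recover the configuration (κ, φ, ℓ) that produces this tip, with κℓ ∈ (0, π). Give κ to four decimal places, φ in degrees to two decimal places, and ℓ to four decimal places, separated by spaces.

1.1675 85.06 0.8442

ρ = √(x²+y²) = √(0.033² + 0.382²) = 0.38342
φ = atan2(y, x) mod 360° = atan2(0.382, 0.033) = 85.0626°
|p|² = ρ² + z² = 0.38342² + 0.714² = 0.65681
κ = 2ρ / |p|² = 2×0.38342 / 0.65681 = 1.16753
θ = 2·atan2(ρ, z) = 2·atan2(0.38342, 0.714) = 0.98563 rad
ℓ = θ/κ = 0.98563/1.16753 = 0.84420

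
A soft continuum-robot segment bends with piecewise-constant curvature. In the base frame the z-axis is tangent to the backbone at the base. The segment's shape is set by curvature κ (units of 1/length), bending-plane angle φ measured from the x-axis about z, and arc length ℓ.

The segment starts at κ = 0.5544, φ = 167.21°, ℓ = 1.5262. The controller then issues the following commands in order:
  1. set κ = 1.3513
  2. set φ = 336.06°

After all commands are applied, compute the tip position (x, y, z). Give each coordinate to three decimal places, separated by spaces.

initial: κ=0.5544, φ=167.21°, ℓ=1.5262
cmd 1: set κ=1.3513 → (κ,φ,ℓ)=(1.3513,167.21°,1.5262) → tip=(-1.0623,0.2412,0.6524)
cmd 2: set φ=336.06° → (κ,φ,ℓ)=(1.3513,336.06°,1.5262) → tip=(0.9956,-0.4420,0.6524)

0.996 -0.442 0.652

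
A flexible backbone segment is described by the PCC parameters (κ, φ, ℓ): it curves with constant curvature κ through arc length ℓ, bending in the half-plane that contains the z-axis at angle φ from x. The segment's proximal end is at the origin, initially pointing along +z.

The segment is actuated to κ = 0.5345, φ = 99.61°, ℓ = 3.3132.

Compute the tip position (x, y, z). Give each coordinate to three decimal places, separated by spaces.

-0.374 2.211 1.834

θ = κ·ℓ = 0.5345 × 3.3132 = 1.77091 rad
ρ = (1 − cos θ)/κ = (1 − -0.19878)/0.5345 = 2.24280
z = sin θ / κ = 0.98004/0.5345 = 1.83357
x = ρ cos φ = 2.24280 × cos(99.61°) = -0.37441
y = ρ sin φ = 2.24280 × sin(99.61°) = 2.21133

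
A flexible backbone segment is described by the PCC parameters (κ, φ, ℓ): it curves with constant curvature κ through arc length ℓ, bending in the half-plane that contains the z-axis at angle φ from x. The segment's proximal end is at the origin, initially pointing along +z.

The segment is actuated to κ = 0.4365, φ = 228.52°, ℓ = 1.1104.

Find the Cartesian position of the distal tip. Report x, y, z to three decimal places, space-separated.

-0.175 -0.198 1.067

θ = κ·ℓ = 0.4365 × 1.1104 = 0.48469 rad
ρ = (1 − cos θ)/κ = (1 − 0.88482)/0.4365 = 0.26387
z = sin θ / κ = 0.46593/0.4365 = 1.06743
x = ρ cos φ = 0.26387 × cos(228.52°) = -0.17478
y = ρ sin φ = 0.26387 × sin(228.52°) = -0.19769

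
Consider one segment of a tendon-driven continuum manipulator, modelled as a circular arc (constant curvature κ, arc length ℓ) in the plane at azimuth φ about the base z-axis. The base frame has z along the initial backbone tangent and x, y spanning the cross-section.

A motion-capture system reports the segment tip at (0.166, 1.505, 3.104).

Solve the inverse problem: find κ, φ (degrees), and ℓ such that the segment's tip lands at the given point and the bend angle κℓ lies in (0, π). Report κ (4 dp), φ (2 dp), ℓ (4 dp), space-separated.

ρ = √(x²+y²) = √(0.166² + 1.505²) = 1.51413
φ = atan2(y, x) mod 360° = atan2(1.505, 0.166) = 83.7058°
|p|² = ρ² + z² = 1.51413² + 3.104² = 11.92740
κ = 2ρ / |p|² = 2×1.51413 / 11.92740 = 0.25389
θ = 2·atan2(ρ, z) = 2·atan2(1.51413, 3.104) = 0.90768 rad
ℓ = θ/κ = 0.90768/0.25389 = 3.57507

0.2539 83.71 3.5751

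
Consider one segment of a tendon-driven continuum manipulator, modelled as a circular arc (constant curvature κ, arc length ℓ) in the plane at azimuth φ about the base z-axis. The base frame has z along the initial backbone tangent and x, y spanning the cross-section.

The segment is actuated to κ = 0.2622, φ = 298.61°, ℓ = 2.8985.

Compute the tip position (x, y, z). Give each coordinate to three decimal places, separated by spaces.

0.503 -0.921 2.627

θ = κ·ℓ = 0.2622 × 2.8985 = 0.75999 rad
ρ = (1 − cos θ)/κ = (1 − 0.72485)/0.2622 = 1.04941
z = sin θ / κ = 0.68891/0.2622 = 2.62743
x = ρ cos φ = 1.04941 × cos(298.61°) = 0.50250
y = ρ sin φ = 1.04941 × sin(298.61°) = -0.92127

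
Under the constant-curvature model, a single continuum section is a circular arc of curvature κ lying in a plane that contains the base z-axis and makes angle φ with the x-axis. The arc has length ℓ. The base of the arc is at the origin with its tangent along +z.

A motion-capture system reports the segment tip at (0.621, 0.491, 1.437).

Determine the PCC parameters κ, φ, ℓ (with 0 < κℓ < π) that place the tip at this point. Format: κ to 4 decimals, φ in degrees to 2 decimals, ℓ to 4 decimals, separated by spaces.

ρ = √(x²+y²) = √(0.621² + 0.491²) = 0.79166
φ = atan2(y, x) mod 360° = atan2(0.491, 0.621) = 38.3320°
|p|² = ρ² + z² = 0.79166² + 1.437² = 2.69169
κ = 2ρ / |p|² = 2×0.79166 / 2.69169 = 0.58822
θ = 2·atan2(ρ, z) = 2·atan2(0.79166, 1.437) = 1.00708 rad
ℓ = θ/κ = 1.00708/0.58822 = 1.71208

0.5882 38.33 1.7121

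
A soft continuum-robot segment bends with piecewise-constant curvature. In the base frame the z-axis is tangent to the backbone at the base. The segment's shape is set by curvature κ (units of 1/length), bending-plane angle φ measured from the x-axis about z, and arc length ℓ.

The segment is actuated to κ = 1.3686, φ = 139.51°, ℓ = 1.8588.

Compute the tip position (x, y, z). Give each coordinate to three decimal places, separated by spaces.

θ = κ·ℓ = 1.3686 × 1.8588 = 2.54395 rad
ρ = (1 − cos θ)/κ = (1 − -0.82667)/1.3686 = 1.33470
z = sin θ / κ = 0.56269/1.3686 = 0.41114
x = ρ cos φ = 1.33470 × cos(139.51°) = -1.01506
y = ρ sin φ = 1.33470 × sin(139.51°) = 0.86664

-1.015 0.867 0.411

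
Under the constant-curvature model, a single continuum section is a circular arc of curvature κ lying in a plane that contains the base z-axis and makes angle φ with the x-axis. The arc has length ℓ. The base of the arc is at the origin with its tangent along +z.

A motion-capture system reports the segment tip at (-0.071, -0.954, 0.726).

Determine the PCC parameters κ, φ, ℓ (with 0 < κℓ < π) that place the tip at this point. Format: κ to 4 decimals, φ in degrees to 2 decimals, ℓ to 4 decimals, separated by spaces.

ρ = √(x²+y²) = √(-0.071² + -0.954²) = 0.95664
φ = atan2(y, x) mod 360° = atan2(-0.954, -0.071) = 265.7437°
|p|² = ρ² + z² = 0.95664² + 0.726² = 1.44223
κ = 2ρ / |p|² = 2×0.95664 / 1.44223 = 1.32661
θ = 2·atan2(ρ, z) = 2·atan2(0.95664, 0.726) = 1.84324 rad
ℓ = θ/κ = 1.84324/1.32661 = 1.38944

1.3266 265.74 1.3894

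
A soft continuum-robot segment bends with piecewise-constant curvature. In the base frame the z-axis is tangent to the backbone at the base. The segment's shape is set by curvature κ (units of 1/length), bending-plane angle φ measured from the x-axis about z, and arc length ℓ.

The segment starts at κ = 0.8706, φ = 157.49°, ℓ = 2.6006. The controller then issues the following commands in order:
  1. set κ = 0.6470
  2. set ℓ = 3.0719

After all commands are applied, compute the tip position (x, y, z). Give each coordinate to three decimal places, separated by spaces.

initial: κ=0.8706, φ=157.49°, ℓ=2.6006
cmd 1: set κ=0.6470 → (κ,φ,ℓ)=(0.6470,157.49°,2.6006) → tip=(-1.5871,0.6577,1.5359)
cmd 2: set ℓ=3.0719 → (κ,φ,ℓ)=(0.6470,157.49°,3.0719) → tip=(-2.0058,0.8312,1.4133)

-2.006 0.831 1.413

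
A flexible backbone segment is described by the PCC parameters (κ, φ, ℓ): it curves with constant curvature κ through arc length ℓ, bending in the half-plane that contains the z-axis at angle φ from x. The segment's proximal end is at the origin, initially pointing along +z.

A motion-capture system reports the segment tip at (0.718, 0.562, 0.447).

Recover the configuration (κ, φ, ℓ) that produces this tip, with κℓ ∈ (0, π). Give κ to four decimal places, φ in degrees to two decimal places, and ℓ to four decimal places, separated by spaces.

ρ = √(x²+y²) = √(0.718² + 0.562²) = 0.91179
φ = atan2(y, x) mod 360° = atan2(0.562, 0.718) = 38.0513°
|p|² = ρ² + z² = 0.91179² + 0.447² = 1.03118
κ = 2ρ / |p|² = 2×0.91179 / 1.03118 = 1.76845
θ = 2·atan2(ρ, z) = 2·atan2(0.91179, 0.447) = 2.22997 rad
ℓ = θ/κ = 2.22997/1.76845 = 1.26097

1.7685 38.05 1.2610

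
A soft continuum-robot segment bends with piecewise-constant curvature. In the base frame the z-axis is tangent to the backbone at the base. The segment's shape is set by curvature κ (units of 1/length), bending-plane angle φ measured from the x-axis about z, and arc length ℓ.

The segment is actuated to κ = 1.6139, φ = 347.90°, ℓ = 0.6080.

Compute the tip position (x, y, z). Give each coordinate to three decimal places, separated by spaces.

θ = κ·ℓ = 1.6139 × 0.6080 = 0.98125 rad
ρ = (1 − cos θ)/κ = (1 − 0.55598)/1.6139 = 0.27512
z = sin θ / κ = 0.83119/1.6139 = 0.51502
x = ρ cos φ = 0.27512 × cos(347.90°) = 0.26901
y = ρ sin φ = 0.27512 × sin(347.90°) = -0.05767

0.269 -0.058 0.515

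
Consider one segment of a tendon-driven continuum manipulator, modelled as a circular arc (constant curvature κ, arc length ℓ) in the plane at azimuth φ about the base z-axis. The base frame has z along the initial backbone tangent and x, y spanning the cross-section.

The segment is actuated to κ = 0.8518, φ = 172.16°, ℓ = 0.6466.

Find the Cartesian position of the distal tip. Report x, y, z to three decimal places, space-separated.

-0.172 0.024 0.614

θ = κ·ℓ = 0.8518 × 0.6466 = 0.55077 rad
ρ = (1 − cos θ)/κ = (1 − 0.85212)/0.8518 = 0.17361
z = sin θ / κ = 0.52335/0.8518 = 0.61440
x = ρ cos φ = 0.17361 × cos(172.16°) = -0.17199
y = ρ sin φ = 0.17361 × sin(172.16°) = 0.02368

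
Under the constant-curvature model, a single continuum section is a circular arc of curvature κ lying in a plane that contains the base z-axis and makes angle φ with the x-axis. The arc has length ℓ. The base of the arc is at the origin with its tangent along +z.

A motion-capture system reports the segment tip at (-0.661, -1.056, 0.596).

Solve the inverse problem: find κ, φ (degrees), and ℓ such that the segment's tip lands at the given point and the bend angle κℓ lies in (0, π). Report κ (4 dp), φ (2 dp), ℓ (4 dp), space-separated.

ρ = √(x²+y²) = √(-0.661² + -1.056²) = 1.24582
φ = atan2(y, x) mod 360° = atan2(-1.056, -0.661) = 237.9556°
|p|² = ρ² + z² = 1.24582² + 0.596² = 1.90727
κ = 2ρ / |p|² = 2×1.24582 / 1.90727 = 1.30638
θ = 2·atan2(ρ, z) = 2·atan2(1.24582, 0.596) = 2.24915 rad
ℓ = θ/κ = 2.24915/1.30638 = 1.72166

1.3064 237.96 1.7217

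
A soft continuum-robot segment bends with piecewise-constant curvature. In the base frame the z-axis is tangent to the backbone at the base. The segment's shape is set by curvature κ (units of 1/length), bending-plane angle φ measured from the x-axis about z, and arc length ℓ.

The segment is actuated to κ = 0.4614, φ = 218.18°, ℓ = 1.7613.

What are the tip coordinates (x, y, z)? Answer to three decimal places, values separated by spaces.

θ = κ·ℓ = 0.4614 × 1.7613 = 0.81266 rad
ρ = (1 − cos θ)/κ = (1 − 0.68757)/0.4614 = 0.67714
z = sin θ / κ = 0.72612/0.4614 = 1.57373
x = ρ cos φ = 0.67714 × cos(218.18°) = -0.53228
y = ρ sin φ = 0.67714 × sin(218.18°) = -0.41856

-0.532 -0.419 1.574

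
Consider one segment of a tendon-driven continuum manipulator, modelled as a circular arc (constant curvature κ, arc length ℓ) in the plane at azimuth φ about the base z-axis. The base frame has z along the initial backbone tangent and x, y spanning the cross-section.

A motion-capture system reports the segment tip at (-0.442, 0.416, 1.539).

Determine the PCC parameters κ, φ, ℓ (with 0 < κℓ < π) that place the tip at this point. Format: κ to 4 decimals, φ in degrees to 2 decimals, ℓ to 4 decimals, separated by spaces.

ρ = √(x²+y²) = √(-0.442² + 0.416²) = 0.60698
φ = atan2(y, x) mod 360° = atan2(0.416, -0.442) = 136.7357°
|p|² = ρ² + z² = 0.60698² + 1.539² = 2.73694
κ = 2ρ / |p|² = 2×0.60698 / 2.73694 = 0.44354
θ = 2·atan2(ρ, z) = 2·atan2(0.60698, 1.539) = 0.75133 rad
ℓ = θ/κ = 0.75133/0.44354 = 1.69393

0.4435 136.74 1.6939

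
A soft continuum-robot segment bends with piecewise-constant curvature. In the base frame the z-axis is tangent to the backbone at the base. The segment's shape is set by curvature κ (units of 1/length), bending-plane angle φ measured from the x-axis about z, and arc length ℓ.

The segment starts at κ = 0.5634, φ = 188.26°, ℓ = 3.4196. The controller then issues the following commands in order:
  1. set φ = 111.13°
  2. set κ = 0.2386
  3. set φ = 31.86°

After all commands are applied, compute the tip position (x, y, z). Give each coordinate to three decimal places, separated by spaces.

1.121 0.696 3.053

initial: κ=0.5634, φ=188.26°, ℓ=3.4196
cmd 1: set φ=111.13° → (κ,φ,ℓ)=(0.5634,111.13°,3.4196) → tip=(-0.8627,2.2323,1.6638)
cmd 2: set κ=0.2386 → (κ,φ,ℓ)=(0.2386,111.13°,3.4196) → tip=(-0.4756,1.2307,3.0526)
cmd 3: set φ=31.86° → (κ,φ,ℓ)=(0.2386,31.86°,3.4196) → tip=(1.1206,0.6964,3.0526)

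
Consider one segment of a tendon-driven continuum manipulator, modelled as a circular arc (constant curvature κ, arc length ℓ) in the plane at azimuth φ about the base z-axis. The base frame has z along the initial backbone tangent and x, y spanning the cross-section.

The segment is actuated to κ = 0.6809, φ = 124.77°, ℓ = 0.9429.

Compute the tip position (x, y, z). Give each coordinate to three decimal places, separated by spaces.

θ = κ·ℓ = 0.6809 × 0.9429 = 0.64202 rad
ρ = (1 − cos θ)/κ = (1 − 0.80089)/0.6809 = 0.29243
z = sin θ / κ = 0.59881/0.6809 = 0.87945
x = ρ cos φ = 0.29243 × cos(124.77°) = -0.16677
y = ρ sin φ = 0.29243 × sin(124.77°) = 0.24021

-0.167 0.240 0.879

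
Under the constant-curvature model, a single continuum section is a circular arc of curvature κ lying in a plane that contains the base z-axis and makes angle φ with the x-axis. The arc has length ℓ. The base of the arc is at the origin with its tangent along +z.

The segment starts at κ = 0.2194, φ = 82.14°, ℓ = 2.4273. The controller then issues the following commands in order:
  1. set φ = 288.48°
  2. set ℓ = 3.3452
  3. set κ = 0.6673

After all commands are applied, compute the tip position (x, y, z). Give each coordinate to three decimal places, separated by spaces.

initial: κ=0.2194, φ=82.14°, ℓ=2.4273
cmd 1: set φ=288.48° → (κ,φ,ℓ)=(0.2194,288.48°,2.4273) → tip=(0.2001,-0.5986,2.3142)
cmd 2: set ℓ=3.3452 → (κ,φ,ℓ)=(0.2194,288.48°,3.3452) → tip=(0.3720,-1.1129,3.0529)
cmd 3: set κ=0.6673 → (κ,φ,ℓ)=(0.6673,288.48°,3.3452) → tip=(0.7668,-2.2944,1.1825)

0.767 -2.294 1.183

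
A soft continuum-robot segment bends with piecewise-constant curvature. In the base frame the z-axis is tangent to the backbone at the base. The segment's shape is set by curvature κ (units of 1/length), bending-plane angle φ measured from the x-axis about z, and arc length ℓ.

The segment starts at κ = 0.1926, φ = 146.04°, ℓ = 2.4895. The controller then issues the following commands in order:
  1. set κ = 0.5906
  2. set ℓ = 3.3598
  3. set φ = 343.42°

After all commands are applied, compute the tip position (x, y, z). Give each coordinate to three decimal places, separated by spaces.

2.275 -0.677 1.550

initial: κ=0.1926, φ=146.04°, ℓ=2.4895
cmd 1: set κ=0.5906 → (κ,φ,ℓ)=(0.5906,146.04°,2.4895) → tip=(-1.2635,0.8509,1.6847)
cmd 2: set ℓ=3.3598 → (κ,φ,ℓ)=(0.5906,146.04°,3.3598) → tip=(-1.9687,1.3259,1.5505)
cmd 3: set φ=343.42° → (κ,φ,ℓ)=(0.5906,343.42°,3.3598) → tip=(2.2749,-0.6773,1.5505)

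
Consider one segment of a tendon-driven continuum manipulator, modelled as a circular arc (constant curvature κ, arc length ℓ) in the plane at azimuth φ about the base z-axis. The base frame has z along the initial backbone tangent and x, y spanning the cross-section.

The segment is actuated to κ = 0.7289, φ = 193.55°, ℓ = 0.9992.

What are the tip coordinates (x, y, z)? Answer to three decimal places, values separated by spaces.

θ = κ·ℓ = 0.7289 × 0.9992 = 0.72832 rad
ρ = (1 − cos θ)/κ = (1 − 0.74630)/0.7289 = 0.34806
z = sin θ / κ = 0.66561/0.7289 = 0.91318
x = ρ cos φ = 0.34806 × cos(193.55°) = -0.33838
y = ρ sin φ = 0.34806 × sin(193.55°) = -0.08155

-0.338 -0.082 0.913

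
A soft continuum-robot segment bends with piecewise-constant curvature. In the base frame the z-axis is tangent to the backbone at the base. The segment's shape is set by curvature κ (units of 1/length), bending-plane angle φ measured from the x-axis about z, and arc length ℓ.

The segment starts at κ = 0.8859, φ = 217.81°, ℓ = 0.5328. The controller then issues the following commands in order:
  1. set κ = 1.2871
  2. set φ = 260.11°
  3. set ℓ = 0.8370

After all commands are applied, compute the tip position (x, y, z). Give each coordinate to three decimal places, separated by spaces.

-0.070 -0.403 0.684

initial: κ=0.8859, φ=217.81°, ℓ=0.5328
cmd 1: set κ=1.2871 → (κ,φ,ℓ)=(1.2871,217.81°,0.5328) → tip=(-0.1388,-0.1077,0.4920)
cmd 2: set φ=260.11° → (κ,φ,ℓ)=(1.2871,260.11°,0.5328) → tip=(-0.0302,-0.1730,0.4920)
cmd 3: set ℓ=0.8370 → (κ,φ,ℓ)=(1.2871,260.11°,0.8370) → tip=(-0.0702,-0.4028,0.6842)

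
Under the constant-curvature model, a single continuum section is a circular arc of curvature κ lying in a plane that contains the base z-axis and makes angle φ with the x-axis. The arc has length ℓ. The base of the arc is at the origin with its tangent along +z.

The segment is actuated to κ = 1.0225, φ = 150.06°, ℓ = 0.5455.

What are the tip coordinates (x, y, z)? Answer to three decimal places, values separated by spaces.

θ = κ·ℓ = 1.0225 × 0.5455 = 0.55777 rad
ρ = (1 − cos θ)/κ = (1 − 0.84844)/1.0225 = 0.14823
z = sin θ / κ = 0.52930/1.0225 = 0.51765
x = ρ cos φ = 0.14823 × cos(150.06°) = -0.12845
y = ρ sin φ = 0.14823 × sin(150.06°) = 0.07398

-0.128 0.074 0.518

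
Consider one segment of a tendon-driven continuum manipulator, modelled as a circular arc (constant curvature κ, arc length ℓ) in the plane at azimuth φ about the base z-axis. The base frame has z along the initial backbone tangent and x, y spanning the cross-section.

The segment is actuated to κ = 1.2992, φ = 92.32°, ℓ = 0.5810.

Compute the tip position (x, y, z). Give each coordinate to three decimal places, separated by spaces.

-0.008 0.209 0.527

θ = κ·ℓ = 1.2992 × 0.5810 = 0.75484 rad
ρ = (1 − cos θ)/κ = (1 − 0.72838)/1.2992 = 0.20906
z = sin θ / κ = 0.68517/1.2992 = 0.52738
x = ρ cos φ = 0.20906 × cos(92.32°) = -0.00846
y = ρ sin φ = 0.20906 × sin(92.32°) = 0.20889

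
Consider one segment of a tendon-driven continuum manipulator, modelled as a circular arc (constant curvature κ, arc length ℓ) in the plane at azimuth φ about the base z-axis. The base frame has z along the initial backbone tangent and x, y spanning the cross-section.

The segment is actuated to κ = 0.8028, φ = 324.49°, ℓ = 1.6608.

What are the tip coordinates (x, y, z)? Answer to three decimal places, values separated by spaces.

θ = κ·ℓ = 0.8028 × 1.6608 = 1.33329 rad
ρ = (1 − cos θ)/κ = (1 − 0.23528)/0.8028 = 0.95257
z = sin θ / κ = 0.97193/0.8028 = 1.21067
x = ρ cos φ = 0.95257 × cos(324.49°) = 0.77540
y = ρ sin φ = 0.95257 × sin(324.49°) = -0.55329

0.775 -0.553 1.211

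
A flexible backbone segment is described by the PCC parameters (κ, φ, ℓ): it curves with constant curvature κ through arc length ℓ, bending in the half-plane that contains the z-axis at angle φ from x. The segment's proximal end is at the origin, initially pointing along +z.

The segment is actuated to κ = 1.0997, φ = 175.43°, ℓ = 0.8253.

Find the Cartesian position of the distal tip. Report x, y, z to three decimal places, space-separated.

θ = κ·ℓ = 1.0997 × 0.8253 = 0.90758 rad
ρ = (1 − cos θ)/κ = (1 − 0.61565)/1.0997 = 0.34950
z = sin θ / κ = 0.78802/1.0997 = 0.71658
x = ρ cos φ = 0.34950 × cos(175.43°) = -0.34839
y = ρ sin φ = 0.34950 × sin(175.43°) = 0.02785

-0.348 0.028 0.717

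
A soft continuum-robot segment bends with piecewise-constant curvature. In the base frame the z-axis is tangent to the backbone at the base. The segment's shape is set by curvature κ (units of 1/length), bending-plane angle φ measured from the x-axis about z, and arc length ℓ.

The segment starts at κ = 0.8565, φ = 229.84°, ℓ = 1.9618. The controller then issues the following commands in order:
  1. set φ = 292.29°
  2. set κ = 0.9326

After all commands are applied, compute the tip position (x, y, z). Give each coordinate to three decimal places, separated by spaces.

initial: κ=0.8565, φ=229.84°, ℓ=1.9618
cmd 1: set φ=292.29° → (κ,φ,ℓ)=(0.8565,292.29°,1.9618) → tip=(0.4912,-1.1983,1.1606)
cmd 2: set κ=0.9326 → (κ,φ,ℓ)=(0.9326,292.29°,1.9618) → tip=(0.5108,-1.2460,1.0366)

0.511 -1.246 1.037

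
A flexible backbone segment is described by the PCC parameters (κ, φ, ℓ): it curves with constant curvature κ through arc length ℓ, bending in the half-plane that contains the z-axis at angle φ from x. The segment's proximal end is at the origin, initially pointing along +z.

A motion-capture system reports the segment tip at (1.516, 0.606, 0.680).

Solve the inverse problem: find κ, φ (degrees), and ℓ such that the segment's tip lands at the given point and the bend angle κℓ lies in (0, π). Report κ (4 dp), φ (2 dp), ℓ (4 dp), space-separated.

ρ = √(x²+y²) = √(1.516² + 0.606²) = 1.63263
φ = atan2(y, x) mod 360° = atan2(0.606, 1.516) = 21.7884°
|p|² = ρ² + z² = 1.63263² + 0.680² = 3.12789
κ = 2ρ / |p|² = 2×1.63263 / 3.12789 = 1.04392
θ = 2·atan2(ρ, z) = 2·atan2(1.63263, 0.680) = 2.35229 rad
ℓ = θ/κ = 2.35229/1.04392 = 2.25332

1.0439 21.79 2.2533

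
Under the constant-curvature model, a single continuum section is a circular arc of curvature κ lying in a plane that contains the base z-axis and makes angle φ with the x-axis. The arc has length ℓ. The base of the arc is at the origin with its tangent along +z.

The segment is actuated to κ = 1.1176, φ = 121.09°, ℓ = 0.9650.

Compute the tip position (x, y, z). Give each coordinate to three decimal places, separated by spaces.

-0.244 0.404 0.789

θ = κ·ℓ = 1.1176 × 0.9650 = 1.07848 rad
ρ = (1 − cos θ)/κ = (1 − 0.47266)/1.1176 = 0.47185
z = sin θ / κ = 0.88124/1.1176 = 0.78851
x = ρ cos φ = 0.47185 × cos(121.09°) = -0.24365
y = ρ sin φ = 0.47185 × sin(121.09°) = 0.40407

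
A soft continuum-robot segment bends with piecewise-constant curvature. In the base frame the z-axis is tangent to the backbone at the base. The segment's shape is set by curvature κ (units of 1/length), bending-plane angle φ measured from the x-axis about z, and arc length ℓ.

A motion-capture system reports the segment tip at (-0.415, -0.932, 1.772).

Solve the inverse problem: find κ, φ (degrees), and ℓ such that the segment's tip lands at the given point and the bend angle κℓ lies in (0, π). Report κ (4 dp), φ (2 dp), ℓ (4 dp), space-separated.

0.4880 246.00 2.1408

ρ = √(x²+y²) = √(-0.415² + -0.932²) = 1.02022
φ = atan2(y, x) mod 360° = atan2(-0.932, -0.415) = 245.9976°
|p|² = ρ² + z² = 1.02022² + 1.772² = 4.18083
κ = 2ρ / |p|² = 2×1.02022 / 4.18083 = 0.48805
θ = 2·atan2(ρ, z) = 2·atan2(1.02022, 1.772) = 1.04479 rad
ℓ = θ/κ = 1.04479/0.48805 = 2.14076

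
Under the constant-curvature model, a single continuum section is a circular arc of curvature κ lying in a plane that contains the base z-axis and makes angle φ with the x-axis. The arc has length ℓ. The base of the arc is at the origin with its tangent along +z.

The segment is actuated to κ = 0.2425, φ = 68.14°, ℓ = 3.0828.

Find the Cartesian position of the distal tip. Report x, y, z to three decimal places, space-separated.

0.409 1.021 2.804

θ = κ·ℓ = 0.2425 × 3.0828 = 0.74758 rad
ρ = (1 − cos θ)/κ = (1 − 0.73334)/0.2425 = 1.09964
z = sin θ / κ = 0.67987/0.2425 = 2.80357
x = ρ cos φ = 1.09964 × cos(68.14°) = 0.40944
y = ρ sin φ = 1.09964 × sin(68.14°) = 1.02057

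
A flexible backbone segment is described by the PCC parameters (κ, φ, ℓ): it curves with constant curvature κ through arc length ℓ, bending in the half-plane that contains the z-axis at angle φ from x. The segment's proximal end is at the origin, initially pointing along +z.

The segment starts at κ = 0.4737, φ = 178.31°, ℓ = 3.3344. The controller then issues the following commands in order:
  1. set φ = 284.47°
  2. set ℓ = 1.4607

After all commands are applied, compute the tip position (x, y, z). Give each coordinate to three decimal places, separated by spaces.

0.121 -0.470 1.347

initial: κ=0.4737, φ=178.31°, ℓ=3.3344
cmd 1: set φ=284.47° → (κ,φ,ℓ)=(0.4737,284.47°,3.3344) → tip=(0.5321,-2.0619,2.1110)
cmd 2: set ℓ=1.4607 → (κ,φ,ℓ)=(0.4737,284.47°,1.4607) → tip=(0.1213,-0.4701,1.3469)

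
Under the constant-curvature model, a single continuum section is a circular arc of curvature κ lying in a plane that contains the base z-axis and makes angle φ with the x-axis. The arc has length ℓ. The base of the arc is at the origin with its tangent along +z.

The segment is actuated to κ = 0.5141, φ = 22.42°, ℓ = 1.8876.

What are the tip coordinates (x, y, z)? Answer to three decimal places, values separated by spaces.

θ = κ·ℓ = 0.5141 × 1.8876 = 0.97042 rad
ρ = (1 − cos θ)/κ = (1 − 0.56496)/0.5141 = 0.84622
z = sin θ / κ = 0.82512/0.5141 = 1.60498
x = ρ cos φ = 0.84622 × cos(22.42°) = 0.78226
y = ρ sin φ = 0.84622 × sin(22.42°) = 0.32274

0.782 0.323 1.605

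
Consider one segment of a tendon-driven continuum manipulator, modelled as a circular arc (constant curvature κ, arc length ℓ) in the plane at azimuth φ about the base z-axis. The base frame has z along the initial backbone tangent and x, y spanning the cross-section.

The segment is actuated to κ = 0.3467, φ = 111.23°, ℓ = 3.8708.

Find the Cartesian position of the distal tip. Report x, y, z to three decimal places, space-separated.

θ = κ·ℓ = 0.3467 × 3.8708 = 1.34201 rad
ρ = (1 − cos θ)/κ = (1 − 0.22680)/0.3467 = 2.23017
z = sin θ / κ = 0.97394/0.3467 = 2.80918
x = ρ cos φ = 2.23017 × cos(111.23°) = -0.80757
y = ρ sin φ = 2.23017 × sin(111.23°) = 2.07882

-0.808 2.079 2.809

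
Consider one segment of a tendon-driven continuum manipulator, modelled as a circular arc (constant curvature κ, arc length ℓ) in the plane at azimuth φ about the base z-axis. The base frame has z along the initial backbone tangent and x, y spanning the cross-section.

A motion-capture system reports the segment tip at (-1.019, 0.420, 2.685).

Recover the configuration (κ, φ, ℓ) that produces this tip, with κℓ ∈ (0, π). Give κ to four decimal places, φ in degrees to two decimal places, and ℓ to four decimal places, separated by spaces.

0.2617 157.60 2.9771

ρ = √(x²+y²) = √(-1.019² + 0.420²) = 1.10216
φ = atan2(y, x) mod 360° = atan2(0.420, -1.019) = 157.6001°
|p|² = ρ² + z² = 1.10216² + 2.685² = 8.42399
κ = 2ρ / |p|² = 2×1.10216 / 8.42399 = 0.26167
θ = 2·atan2(ρ, z) = 2·atan2(1.10216, 2.685) = 0.77903 rad
ℓ = θ/κ = 0.77903/0.26167 = 2.97712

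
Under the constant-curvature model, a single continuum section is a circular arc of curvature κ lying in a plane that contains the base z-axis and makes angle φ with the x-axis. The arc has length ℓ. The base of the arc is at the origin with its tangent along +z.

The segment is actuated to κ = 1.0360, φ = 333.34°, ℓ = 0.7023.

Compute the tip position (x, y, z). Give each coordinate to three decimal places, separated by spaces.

0.218 -0.110 0.642

θ = κ·ℓ = 1.0360 × 0.7023 = 0.72758 rad
ρ = (1 − cos θ)/κ = (1 − 0.74678)/1.0360 = 0.24442
z = sin θ / κ = 0.66507/1.0360 = 0.64196
x = ρ cos φ = 0.24442 × cos(333.34°) = 0.21843
y = ρ sin φ = 0.24442 × sin(333.34°) = -0.10967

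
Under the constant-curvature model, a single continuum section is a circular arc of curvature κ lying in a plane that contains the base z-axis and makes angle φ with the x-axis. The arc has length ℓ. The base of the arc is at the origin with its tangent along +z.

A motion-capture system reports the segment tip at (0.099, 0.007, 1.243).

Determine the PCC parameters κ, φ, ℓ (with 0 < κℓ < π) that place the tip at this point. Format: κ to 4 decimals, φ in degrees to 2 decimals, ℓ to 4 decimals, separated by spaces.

ρ = √(x²+y²) = √(0.099² + 0.007²) = 0.09925
φ = atan2(y, x) mod 360° = atan2(0.007, 0.099) = 4.0445°
|p|² = ρ² + z² = 0.09925² + 1.243² = 1.55490
κ = 2ρ / |p|² = 2×0.09925 / 1.55490 = 0.12766
θ = 2·atan2(ρ, z) = 2·atan2(0.09925, 1.243) = 0.15935 rad
ℓ = θ/κ = 0.15935/0.12766 = 1.24828

0.1277 4.04 1.2483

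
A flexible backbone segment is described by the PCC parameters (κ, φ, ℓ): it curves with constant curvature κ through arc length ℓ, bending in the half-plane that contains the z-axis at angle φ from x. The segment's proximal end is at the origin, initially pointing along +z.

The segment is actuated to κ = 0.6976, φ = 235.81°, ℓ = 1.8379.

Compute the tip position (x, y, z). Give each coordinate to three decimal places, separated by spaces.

-0.576 -0.848 1.374

θ = κ·ℓ = 0.6976 × 1.8379 = 1.28212 rad
ρ = (1 − cos θ)/κ = (1 − 0.28468)/0.6976 = 1.02539
z = sin θ / κ = 0.95862/0.6976 = 1.37417
x = ρ cos φ = 1.02539 × cos(235.81°) = -0.57621
y = ρ sin φ = 1.02539 × sin(235.81°) = -0.84818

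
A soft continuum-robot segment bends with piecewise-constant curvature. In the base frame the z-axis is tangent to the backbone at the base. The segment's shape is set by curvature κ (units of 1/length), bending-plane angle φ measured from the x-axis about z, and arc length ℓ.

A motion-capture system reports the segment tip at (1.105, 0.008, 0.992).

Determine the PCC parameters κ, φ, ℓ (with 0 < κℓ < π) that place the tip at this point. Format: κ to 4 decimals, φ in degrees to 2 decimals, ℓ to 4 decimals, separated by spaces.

ρ = √(x²+y²) = √(1.105² + 0.008²) = 1.10503
φ = atan2(y, x) mod 360° = atan2(0.008, 1.105) = 0.4148°
|p|² = ρ² + z² = 1.10503² + 0.992² = 2.20515
κ = 2ρ / |p|² = 2×1.10503 / 2.20515 = 1.00222
θ = 2·atan2(ρ, z) = 2·atan2(1.10503, 0.992) = 1.67849 rad
ℓ = θ/κ = 1.67849/1.00222 = 1.67477

1.0022 0.41 1.6748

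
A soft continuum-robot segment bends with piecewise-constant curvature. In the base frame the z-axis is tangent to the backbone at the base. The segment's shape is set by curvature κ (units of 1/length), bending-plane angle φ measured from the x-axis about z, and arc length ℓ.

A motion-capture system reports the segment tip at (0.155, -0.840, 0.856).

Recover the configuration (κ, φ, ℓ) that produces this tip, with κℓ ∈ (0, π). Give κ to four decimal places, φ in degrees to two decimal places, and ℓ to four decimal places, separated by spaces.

1.1682 280.45 1.3428

ρ = √(x²+y²) = √(0.155² + -0.840²) = 0.85418
φ = atan2(y, x) mod 360° = atan2(-0.840, 0.155) = 280.4548°
|p|² = ρ² + z² = 0.85418² + 0.856² = 1.46236
κ = 2ρ / |p|² = 2×0.85418 / 1.46236 = 1.16822
θ = 2·atan2(ρ, z) = 2·atan2(0.85418, 0.856) = 1.56867 rad
ℓ = θ/κ = 1.56867/1.16822 = 1.34278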